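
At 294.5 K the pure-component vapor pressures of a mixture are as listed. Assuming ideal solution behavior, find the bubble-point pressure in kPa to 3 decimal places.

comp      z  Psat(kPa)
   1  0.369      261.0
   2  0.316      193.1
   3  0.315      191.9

At the bubble point ψ → 0, so ΣzᵢKᵢ = 1 with Kᵢ = Pᵢˢᵃᵗ/P ⇒ P = ΣzᵢPᵢˢᵃᵗ.
P = 0.369·261.0 + 0.316·193.1 + 0.315·191.9 = 217.777 kPa

Pbub = 217.777 kPa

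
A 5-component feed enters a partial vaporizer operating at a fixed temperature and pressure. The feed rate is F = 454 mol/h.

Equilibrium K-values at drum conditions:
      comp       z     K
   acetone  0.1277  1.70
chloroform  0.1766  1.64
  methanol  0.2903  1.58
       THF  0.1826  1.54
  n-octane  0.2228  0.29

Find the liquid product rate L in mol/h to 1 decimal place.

L = 124.9 mol/h

Newton iteration, ψ⁰ = 0.5:
  ψ = 0.5000: g = 0.11475, g' = -0.4375 → ψ = 0.7623
  ψ = 0.7623: g = -0.02394, g' = -0.6666 → ψ = 0.7264
  ψ = 0.7264: g = -0.00094, g' = -0.6159 → ψ = 0.7248
Converged at ψ = 0.7248.
Then V = ψ·F = 0.7248·454 = 329.1 mol/h and L = F − V = 124.9 mol/h.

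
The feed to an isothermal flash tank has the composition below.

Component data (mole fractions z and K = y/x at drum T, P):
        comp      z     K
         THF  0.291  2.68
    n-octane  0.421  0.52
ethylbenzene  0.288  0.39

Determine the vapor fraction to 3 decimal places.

ψ = 0.124

Material balance + equilibrium reduce to Σ zᵢ(Kᵢ−1)/(1+ψ(Kᵢ−1)) = 0.
Check two-phase: ΣzᵢKᵢ = 1.111 > 1 and Σzᵢ/Kᵢ = 1.657 > 1, so g(0) = 0.111 > 0 and g(1) = -0.657 < 0.
Newton iteration, ψ⁰ = 0.5:
  ψ = 0.500: g = -0.2530, g' = -0.632 → ψ = 0.100
  ψ = 0.100: g = 0.0192, g' = -0.831 → ψ = 0.123
  ψ = 0.123: g = 0.0004, g' = -0.799 → ψ = 0.124
Converged at ψ = 0.124.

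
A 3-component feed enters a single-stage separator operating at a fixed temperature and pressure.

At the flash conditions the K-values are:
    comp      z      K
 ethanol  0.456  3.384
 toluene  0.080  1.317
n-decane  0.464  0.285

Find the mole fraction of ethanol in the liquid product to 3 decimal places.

Material balance + equilibrium reduce to Σ zᵢ(Kᵢ−1)/(1+β(Kᵢ−1)) = 0.
Check two-phase: ΣzᵢKᵢ = 1.781 > 1 and Σzᵢ/Kᵢ = 1.824 > 1, so g(0) = 0.781 > 0 and g(1) = -0.824 < 0.
Newton iteration, β⁰ = 0.5:
  β = 0.500: g = 0.0015, g' = -1.120 → β = 0.501
Converged at β = 0.501.
Compositions from xᵢ = zᵢ/(1+β(Kᵢ−1)), yᵢ = Kᵢxᵢ:
  ethanol: x = 0.208, y = 0.703
  toluene: x = 0.069, y = 0.091
  n-decane: x = 0.723, y = 0.206

x_ethanol = 0.208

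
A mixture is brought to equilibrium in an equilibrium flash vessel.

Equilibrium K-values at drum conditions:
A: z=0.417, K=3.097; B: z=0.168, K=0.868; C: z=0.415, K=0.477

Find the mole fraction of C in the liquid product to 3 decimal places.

x_C = 0.643

Rachford–Rice: g(V/F) = Σ zᵢ(Kᵢ−1)/(1+V/F(Kᵢ−1)) = 0.
Check two-phase: ΣzᵢKᵢ = 1.635 > 1 and Σzᵢ/Kᵢ = 1.198 > 1, so g(0) = 0.635 > 0 and g(1) = -0.198 < 0.
Iterate (Newton) starting at V/F = 0.32:
  V/F = 0.320: g = 0.2395, g' = -0.824 → V/F = 0.611
  V/F = 0.611: g = 0.0404, g' = -0.601 → V/F = 0.678
  V/F = 0.678: g = 0.0005, g' = -0.589 → V/F = 0.679
Converged at V/F = 0.679.
Compositions from xᵢ = zᵢ/(1+V/F(Kᵢ−1)), yᵢ = Kᵢxᵢ:
  A: x = 0.172, y = 0.533
  B: x = 0.185, y = 0.160
  C: x = 0.643, y = 0.307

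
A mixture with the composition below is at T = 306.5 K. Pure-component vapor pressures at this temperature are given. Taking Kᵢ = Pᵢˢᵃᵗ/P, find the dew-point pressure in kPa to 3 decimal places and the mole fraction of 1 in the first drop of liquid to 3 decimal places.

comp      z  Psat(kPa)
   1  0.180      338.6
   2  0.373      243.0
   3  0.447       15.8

Pdew = 32.941 kPa, x_1 = 0.018

At the dew point ψ → 1, so Σzᵢ/Kᵢ = 1 with Kᵢ = Pᵢˢᵃᵗ/P ⇒ 1/P = Σzᵢ/Pᵢˢᵃᵗ.
1/P = 0.180/338.6 + 0.373/243.0 + 0.447/15.8 = 0.030358 ⇒ P = 32.941 kPa
xᵢ = zᵢP/Pᵢˢᵃᵗ ⇒ x_1 = 0.180·32.941/338.6 = 0.018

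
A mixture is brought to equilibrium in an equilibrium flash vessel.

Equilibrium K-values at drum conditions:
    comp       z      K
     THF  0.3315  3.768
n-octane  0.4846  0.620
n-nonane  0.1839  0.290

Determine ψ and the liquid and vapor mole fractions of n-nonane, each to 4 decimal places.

Let ψ = V/F and solve Σ zᵢ(Kᵢ−1)/(1+ψ(Kᵢ−1)) = 0.
Feasibility: ΣzᵢKᵢ = 1.6029, Σzᵢ/Kᵢ = 1.5037 — both > 1, two phases present.
Newton–Raphson from ψ = 0.37:
  ψ = 0.3700: g = 0.06195, g' = -0.8852 → ψ = 0.4400
  ψ = 0.4400: g = 0.00272, g' = -0.8133 → ψ = 0.4433
Converged at ψ = 0.4433.
Compositions from xᵢ = zᵢ/(1+ψ(Kᵢ−1)), yᵢ = Kᵢxᵢ:
  THF: x = 0.1488, y = 0.5608
  n-octane: x = 0.5828, y = 0.3613
  n-nonane: x = 0.2684, y = 0.0778

ψ = 0.4433, x_n-nonane = 0.2684, y_n-nonane = 0.0778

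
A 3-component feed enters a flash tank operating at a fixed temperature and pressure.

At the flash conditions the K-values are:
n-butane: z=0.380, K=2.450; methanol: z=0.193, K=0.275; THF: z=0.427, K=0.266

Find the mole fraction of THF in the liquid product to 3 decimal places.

Let ψ = V/F and solve Σ zᵢ(Kᵢ−1)/(1+ψ(Kᵢ−1)) = 0.
g(0) = ΣzᵢKᵢ − 1 = 0.098 and g(1) = 1 − Σzᵢ/Kᵢ = -1.462, so a root lies in (0, 1).
Iterate (Newton) starting at ψ = 0.36:
  ψ = 0.360: g = -0.2533, g' = -0.956 → ψ = 0.095
  ψ = 0.095: g = -0.0028, g' = -1.000 → ψ = 0.092
Converged at ψ = 0.092.
Compositions from xᵢ = zᵢ/(1+ψ(Kᵢ−1)), yᵢ = Kᵢxᵢ:
  n-butane: x = 0.335, y = 0.821
  methanol: x = 0.207, y = 0.057
  THF: x = 0.458, y = 0.122

x_THF = 0.458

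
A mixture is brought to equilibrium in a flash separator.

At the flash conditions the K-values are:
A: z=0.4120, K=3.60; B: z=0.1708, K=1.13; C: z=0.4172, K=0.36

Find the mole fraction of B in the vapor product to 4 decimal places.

y_B = 0.1789

Material balance + equilibrium reduce to Σ zᵢ(Kᵢ−1)/(1+ψ(Kᵢ−1)) = 0.
Check two-phase: ΣzᵢKᵢ = 1.8264 > 1 and Σzᵢ/Kᵢ = 1.4245 > 1, so g(0) = 0.8264 > 0 and g(1) = -0.4245 < 0.
Newton iteration, ψ⁰ = 0.6:
  ψ = 0.6000: g = 0.00558, g' = -0.8778 → ψ = 0.6064
Converged at ψ = 0.6064.
Compositions from xᵢ = zᵢ/(1+ψ(Kᵢ−1)), yᵢ = Kᵢxᵢ:
  A: x = 0.1599, y = 0.5757
  B: x = 0.1583, y = 0.1789
  C: x = 0.6818, y = 0.2454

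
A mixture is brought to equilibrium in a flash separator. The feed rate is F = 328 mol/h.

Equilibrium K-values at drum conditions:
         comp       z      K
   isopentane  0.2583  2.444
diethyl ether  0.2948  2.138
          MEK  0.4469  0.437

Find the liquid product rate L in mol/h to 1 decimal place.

Let ψ = V/F and solve Σ zᵢ(Kᵢ−1)/(1+ψ(Kᵢ−1)) = 0.
Feasibility: ΣzᵢKᵢ = 1.4569, Σzᵢ/Kᵢ = 1.2662 — both > 1, two phases present.
Newton–Raphson from ψ = 0.5:
  ψ = 0.5000: g = 0.08024, g' = -0.6111 → ψ = 0.6313
Converged at ψ = 0.6313.
Then V = ψ·F = 0.6313·328 = 207.1 mol/h and L = F − V = 120.9 mol/h.

L = 120.9 mol/h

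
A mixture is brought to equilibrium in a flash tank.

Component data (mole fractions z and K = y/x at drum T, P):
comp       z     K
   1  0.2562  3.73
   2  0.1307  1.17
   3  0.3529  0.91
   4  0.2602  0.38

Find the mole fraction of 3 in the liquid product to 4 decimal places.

Iterate (Newton) starting at ψ = 0.36:
  ψ = 0.3600: g = 0.13318, g' = -0.6578 → ψ = 0.5625
  ψ = 0.5625: g = 0.01498, g' = -0.5391 → ψ = 0.5902
  ψ = 0.5902: g = 0.00006, g' = -0.5351 → ψ = 0.5903
Converged at ψ = 0.5903.
Compositions from xᵢ = zᵢ/(1+ψ(Kᵢ−1)), yᵢ = Kᵢxᵢ:
  1: x = 0.0981, y = 0.3659
  2: x = 0.1188, y = 0.1390
  3: x = 0.3727, y = 0.3392
  4: x = 0.4104, y = 0.1560

x_3 = 0.3727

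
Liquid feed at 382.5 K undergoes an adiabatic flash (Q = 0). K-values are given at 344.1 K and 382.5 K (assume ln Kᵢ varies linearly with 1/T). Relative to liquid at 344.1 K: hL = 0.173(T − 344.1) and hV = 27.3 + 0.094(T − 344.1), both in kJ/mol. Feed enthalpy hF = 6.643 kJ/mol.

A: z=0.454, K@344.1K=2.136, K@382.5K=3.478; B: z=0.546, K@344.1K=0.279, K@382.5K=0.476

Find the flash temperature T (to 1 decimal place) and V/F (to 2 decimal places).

Adiabatic flash: solve Rachford–Rice at each trial T, then check hF = ψ·hV(T) + (1−ψ)·hL(T).
  T = 344.1 K: K = (2.136, 0.279), RR gives ψ = 0.149, H_out = 4.069 kJ/mol
  T = 382.5 K: K = (3.478, 0.476), RR gives ψ = 0.646, H_out = 22.321 kJ/mol
  T = 363.3 K: K = (2.761, 0.370), RR gives ψ = 0.410, H_out = 13.896 kJ/mol
  T = 353.7 K: K = (2.437, 0.322), RR gives ψ = 0.290, H_out = 9.357 kJ/mol
  T = 348.9 K: K = (2.284, 0.300), RR gives ψ = 0.223, H_out = 6.844 kJ/mol
  T = 346.5 K: K = (2.209, 0.289), RR gives ψ = 0.187, H_out = 5.495 kJ/mol
Linear interpolation between T = 346.5 (H_out = 5.495) and T = 348.9 (H_out = 6.844) on hF = 6.643 gives T ≈ 348.5 K, at which ψ = 0.22.

T = 348.5 K, V/F = 0.22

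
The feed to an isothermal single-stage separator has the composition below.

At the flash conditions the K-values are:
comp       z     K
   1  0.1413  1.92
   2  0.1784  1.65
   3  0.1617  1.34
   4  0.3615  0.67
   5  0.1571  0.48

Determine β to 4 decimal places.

β = 0.3792

Rachford–Rice: g(β) = Σ zᵢ(Kᵢ−1)/(1+β(Kᵢ−1)) = 0.
Feasibility: ΣzᵢKᵢ = 1.0999, Σzᵢ/Kᵢ = 1.1692 — both > 1, two phases present.
Iterate (Newton) starting at β = 0.52:
  β = 0.5200: g = -0.03466, g' = -0.2475 → β = 0.3800
  β = 0.3800: g = -0.00020, g' = -0.2462 → β = 0.3792
Converged at β = 0.3792.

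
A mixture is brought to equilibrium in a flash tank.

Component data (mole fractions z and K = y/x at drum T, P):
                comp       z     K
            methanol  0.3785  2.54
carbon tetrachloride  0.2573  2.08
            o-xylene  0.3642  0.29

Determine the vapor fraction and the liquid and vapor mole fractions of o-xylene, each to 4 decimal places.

Newton–Raphson from ψ = 0.49:
  ψ = 0.4900: g = 0.11739, g' = -0.8517 → ψ = 0.6278
  ψ = 0.6278: g = -0.00460, g' = -0.9363 → ψ = 0.6229
Converged at ψ = 0.6229.
Compositions from xᵢ = zᵢ/(1+ψ(Kᵢ−1)), yᵢ = Kᵢxᵢ:
  methanol: x = 0.1932, y = 0.4907
  carbon tetrachloride: x = 0.1538, y = 0.3199
  o-xylene: x = 0.6530, y = 0.1894

ψ = 0.6229, x_o-xylene = 0.6530, y_o-xylene = 0.1894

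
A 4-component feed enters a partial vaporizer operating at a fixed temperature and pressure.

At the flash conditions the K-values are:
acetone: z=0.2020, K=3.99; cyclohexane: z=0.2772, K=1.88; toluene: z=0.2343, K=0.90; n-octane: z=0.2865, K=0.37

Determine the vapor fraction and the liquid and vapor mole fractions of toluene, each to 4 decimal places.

Newton–Raphson from ψ = 0.53:
  ψ = 0.5300: g = 0.10431, g' = -0.6290 → ψ = 0.6958
  ψ = 0.6958: g = 0.00080, g' = -0.6361 → ψ = 0.6971
Converged at ψ = 0.6971.
Compositions from xᵢ = zᵢ/(1+ψ(Kᵢ−1)), yᵢ = Kᵢxᵢ:
  acetone: x = 0.0655, y = 0.2613
  cyclohexane: x = 0.1718, y = 0.3230
  toluene: x = 0.2519, y = 0.2267
  n-octane: x = 0.5108, y = 0.1890

ψ = 0.6971, x_toluene = 0.2519, y_toluene = 0.2267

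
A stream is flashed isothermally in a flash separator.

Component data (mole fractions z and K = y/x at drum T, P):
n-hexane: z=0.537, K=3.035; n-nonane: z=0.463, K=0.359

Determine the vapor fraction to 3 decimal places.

Material balance + equilibrium reduce to Σ zᵢ(Kᵢ−1)/(1+ψ(Kᵢ−1)) = 0.
g(0) = ΣzᵢKᵢ − 1 = 0.796 and g(1) = 1 − Σzᵢ/Kᵢ = -0.467, so a root lies in (0, 1).
Binary case is linear: z₁(K₁−1)(1+ψ(K₂−1)) + z₂(K₂−1)(1+ψ(K₁−1)) = 0
⇒ ψ = [z₁(K₁−1)+z₂(K₂−1)] / [−(K₁−1)(K₂−1)] = 0.7960/1.3044 = 0.610

ψ = 0.610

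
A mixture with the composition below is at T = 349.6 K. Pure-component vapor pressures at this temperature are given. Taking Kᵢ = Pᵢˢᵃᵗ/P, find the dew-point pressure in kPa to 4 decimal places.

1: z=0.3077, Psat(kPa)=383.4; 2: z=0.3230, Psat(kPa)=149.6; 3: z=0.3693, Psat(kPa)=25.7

At the dew point ψ → 1, so Σzᵢ/Kᵢ = 1 with Kᵢ = Pᵢˢᵃᵗ/P ⇒ 1/P = Σzᵢ/Pᵢˢᵃᵗ.
1/P = 0.3077/383.4 + 0.3230/149.6 + 0.3693/25.7 = 0.0173313 ⇒ P = 57.6991 kPa

Pdew = 57.6991 kPa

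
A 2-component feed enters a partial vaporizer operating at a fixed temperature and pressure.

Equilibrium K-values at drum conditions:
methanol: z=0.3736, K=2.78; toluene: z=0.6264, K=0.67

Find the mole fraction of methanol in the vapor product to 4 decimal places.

y_methanol = 0.4348

Material balance + equilibrium reduce to Σ zᵢ(Kᵢ−1)/(1+β(Kᵢ−1)) = 0.
g(0) = ΣzᵢKᵢ − 1 = 0.4583 and g(1) = 1 − Σzᵢ/Kᵢ = -0.0693, so a root lies in (0, 1).
Newton iteration, β⁰ = 0.5:
  β = 0.5000: g = 0.10430, g' = -0.4292 → β = 0.7430
  β = 0.7430: g = 0.01247, g' = -0.3392 → β = 0.7798
  β = 0.7798: g = 0.00015, g' = -0.3313 → β = 0.7802
Converged at β = 0.7802.
Compositions from xᵢ = zᵢ/(1+β(Kᵢ−1)), yᵢ = Kᵢxᵢ:
  methanol: x = 0.1564, y = 0.4348
  toluene: x = 0.8436, y = 0.5652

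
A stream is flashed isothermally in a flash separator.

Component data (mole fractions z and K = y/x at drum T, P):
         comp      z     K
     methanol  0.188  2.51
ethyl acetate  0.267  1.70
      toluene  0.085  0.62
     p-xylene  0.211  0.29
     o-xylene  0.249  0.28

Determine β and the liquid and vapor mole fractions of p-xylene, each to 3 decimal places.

Let β = V/F and solve Σ zᵢ(Kᵢ−1)/(1+β(Kᵢ−1)) = 0.
Check two-phase: ΣzᵢKᵢ = 1.109 > 1 and Σzᵢ/Kᵢ = 1.986 > 1, so g(0) = 0.109 > 0 and g(1) = -0.986 < 0.
Newton iteration, β⁰ = 0.5:
  β = 0.500: g = -0.2521, g' = -0.800 → β = 0.185
  β = 0.185: g = -0.0267, g' = -0.691 → β = 0.146
  β = 0.146: g = 0.0002, g' = -0.703 → β = 0.147
Converged at β = 0.147.
Compositions from xᵢ = zᵢ/(1+β(Kᵢ−1)), yᵢ = Kᵢxᵢ:
  methanol: x = 0.154, y = 0.386
  ethyl acetate: x = 0.242, y = 0.412
  toluene: x = 0.090, y = 0.056
  p-xylene: x = 0.236, y = 0.068
  o-xylene: x = 0.278, y = 0.078

β = 0.147, x_p-xylene = 0.236, y_p-xylene = 0.068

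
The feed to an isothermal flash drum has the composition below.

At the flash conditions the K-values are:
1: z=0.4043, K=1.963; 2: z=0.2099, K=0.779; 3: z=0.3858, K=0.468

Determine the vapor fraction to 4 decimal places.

ψ = 0.3209

Iterate (Newton) starting at ψ = 0.61:
  ψ = 0.6100: g = -0.11220, g' = -0.4018 → ψ = 0.3307
  ψ = 0.3307: g = -0.00383, g' = -0.3884 → ψ = 0.3209
Converged at ψ = 0.3209.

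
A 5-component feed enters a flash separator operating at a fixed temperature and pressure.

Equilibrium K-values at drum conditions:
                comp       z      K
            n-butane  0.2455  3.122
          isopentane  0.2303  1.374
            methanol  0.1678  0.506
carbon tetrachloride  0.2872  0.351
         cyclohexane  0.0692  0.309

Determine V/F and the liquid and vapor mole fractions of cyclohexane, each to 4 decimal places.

V/F = 0.3091, x_cyclohexane = 0.0880, y_cyclohexane = 0.0272

Rachford–Rice: g(V/F) = Σ zᵢ(Kᵢ−1)/(1+V/F(Kᵢ−1)) = 0.
Check two-phase: ΣzᵢKᵢ = 1.2900 > 1 and Σzᵢ/Kᵢ = 1.6201 > 1, so g(0) = 0.2900 > 0 and g(1) = -0.6201 < 0.
Iterate (Newton) starting at V/F = 0.67:
  V/F = 0.6700: g = -0.25875, g' = -0.7939 → V/F = 0.3441
  V/F = 0.3441: g = -0.02515, g' = -0.7114 → V/F = 0.3087
  V/F = 0.3087: g = 0.00029, g' = -0.7290 → V/F = 0.3091
Converged at V/F = 0.3091.
Compositions from xᵢ = zᵢ/(1+V/F(Kᵢ−1)), yᵢ = Kᵢxᵢ:
  n-butane: x = 0.1483, y = 0.4629
  isopentane: x = 0.2064, y = 0.2836
  methanol: x = 0.1980, y = 0.1002
  carbon tetrachloride: x = 0.3593, y = 0.1261
  cyclohexane: x = 0.0880, y = 0.0272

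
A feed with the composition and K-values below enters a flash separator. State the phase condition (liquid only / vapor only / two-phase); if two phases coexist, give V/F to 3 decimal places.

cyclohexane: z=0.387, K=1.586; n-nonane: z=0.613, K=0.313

ΣzᵢKᵢ = 0.806; Σzᵢ/Kᵢ = 2.202.
Since ΣzᵢKᵢ < 1 the mixture is below its bubble point — single liquid phase.

liquid only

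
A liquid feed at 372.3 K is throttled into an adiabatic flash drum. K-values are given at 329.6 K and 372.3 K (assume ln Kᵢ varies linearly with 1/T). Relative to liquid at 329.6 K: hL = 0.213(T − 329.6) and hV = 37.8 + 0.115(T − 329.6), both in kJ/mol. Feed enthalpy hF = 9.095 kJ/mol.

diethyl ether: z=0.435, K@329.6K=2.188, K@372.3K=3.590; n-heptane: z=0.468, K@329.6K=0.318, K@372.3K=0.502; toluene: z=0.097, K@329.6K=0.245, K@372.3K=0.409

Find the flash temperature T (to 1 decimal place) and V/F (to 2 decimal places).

T = 334.3 K, V/F = 0.22

Adiabatic flash: solve Rachford–Rice at each trial T, then check hF = ψ·hV(T) + (1−ψ)·hL(T).
  T = 329.6 K: K = (2.188, 0.318, 0.245), RR gives ψ = 0.151, H_out = 5.693 kJ/mol
  T = 372.3 K: K = (3.590, 0.502, 0.409), RR gives ψ = 0.626, H_out = 30.146 kJ/mol
  T = 351.0 K: K = (2.847, 0.405, 0.322), RR gives ψ = 0.408, H_out = 19.114 kJ/mol
  T = 340.3 K: K = (2.506, 0.360, 0.282), RR gives ψ = 0.291, H_out = 12.960 kJ/mol
  T = 335.0 K: K = (2.346, 0.339, 0.263), RR gives ψ = 0.225, H_out = 9.551 kJ/mol
  T = 332.3 K: K = (2.266, 0.328, 0.254), RR gives ψ = 0.189, H_out = 7.679 kJ/mol
  T = 333.6 K: K = (2.304, 0.334, 0.258), RR gives ψ = 0.207, H_out = 8.593 kJ/mol
Linear interpolation between T = 333.6 (H_out = 8.593) and T = 335.0 (H_out = 9.551) on hF = 9.095 gives T ≈ 334.3 K, at which ψ = 0.22.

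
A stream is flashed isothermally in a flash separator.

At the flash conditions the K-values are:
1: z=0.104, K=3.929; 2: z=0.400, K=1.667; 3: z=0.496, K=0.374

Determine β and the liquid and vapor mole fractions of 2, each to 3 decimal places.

β = 0.303, x_2 = 0.333, y_2 = 0.555

Rachford–Rice: g(β) = Σ zᵢ(Kᵢ−1)/(1+β(Kᵢ−1)) = 0.
g(0) = ΣzᵢKᵢ − 1 = 0.261 and g(1) = 1 − Σzᵢ/Kᵢ = -0.593, so a root lies in (0, 1).
Newton–Raphson from β = 0.34:
  β = 0.340: g = -0.0243, g' = -0.656 → β = 0.303
Converged at β = 0.303.
Compositions from xᵢ = zᵢ/(1+β(Kᵢ−1)), yᵢ = Kᵢxᵢ:
  1: x = 0.055, y = 0.216
  2: x = 0.333, y = 0.555
  3: x = 0.612, y = 0.229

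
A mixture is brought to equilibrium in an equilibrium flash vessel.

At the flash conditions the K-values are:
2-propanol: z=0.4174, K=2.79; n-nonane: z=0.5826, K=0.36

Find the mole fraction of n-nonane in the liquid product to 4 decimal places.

x_n-nonane = 0.7366

Rachford–Rice: g(ψ) = Σ zᵢ(Kᵢ−1)/(1+ψ(Kᵢ−1)) = 0.
g(0) = ΣzᵢKᵢ − 1 = 0.3743 and g(1) = 1 − Σzᵢ/Kᵢ = -0.7679, so a root lies in (0, 1).
Binary case is linear: z₁(K₁−1)(1+ψ(K₂−1)) + z₂(K₂−1)(1+ψ(K₁−1)) = 0
⇒ ψ = [z₁(K₁−1)+z₂(K₂−1)] / [−(K₁−1)(K₂−1)] = 0.37428/1.14560 = 0.3267
Compositions from xᵢ = zᵢ/(1+ψ(Kᵢ−1)), yᵢ = Kᵢxᵢ:
  2-propanol: x = 0.2634, y = 0.7348
  n-nonane: x = 0.7366, y = 0.2652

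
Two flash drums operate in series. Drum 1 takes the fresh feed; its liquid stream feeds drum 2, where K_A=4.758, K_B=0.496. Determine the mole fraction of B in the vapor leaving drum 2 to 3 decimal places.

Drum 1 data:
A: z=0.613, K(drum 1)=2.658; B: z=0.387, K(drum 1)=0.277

Drum 1:
Let ψ₁ = V/F and solve Σ zᵢ(Kᵢ−1)/(1+ψ₁(Kᵢ−1)) = 0.
g(0) = ΣzᵢKᵢ − 1 = 0.737 and g(1) = 1 − Σzᵢ/Kᵢ = -0.628, so a root lies in (0, 1).
Binary case is linear: z₁(K₁−1)(1+ψ₁(K₂−1)) + z₂(K₂−1)(1+ψ₁(K₁−1)) = 0
⇒ ψ₁ = [z₁(K₁−1)+z₂(K₂−1)] / [−(K₁−1)(K₂−1)] = 0.7366/1.1987 = 0.614
Drum-1 compositions:
  A: x = 0.304, y = 0.807
  B: x = 0.696, y = 0.193
Drum-2 feed = drum-1 liquid: z₂ = (0.3037, 0.6963).
Drum 2:
Rachford–Rice: g(ψ₂) = Σ zᵢ(Kᵢ−1)/(1+ψ₂(Kᵢ−1)) = 0.
g(0) = ΣzᵢKᵢ − 1 = 0.790 and g(1) = 1 − Σzᵢ/Kᵢ = -0.468, so a root lies in (0, 1).
Iterate (Newton) starting at ψ₂ = 0.5:
  ψ₂ = 0.500: g = -0.0728, g' = -0.834 → ψ₂ = 0.413
  ψ₂ = 0.413: g = 0.0043, g' = -0.941 → ψ₂ = 0.417
Converged at ψ₂ = 0.417.
  A: x = 0.118, y = 0.563
  B: x = 0.882, y = 0.437

y_B (drum 2) = 0.437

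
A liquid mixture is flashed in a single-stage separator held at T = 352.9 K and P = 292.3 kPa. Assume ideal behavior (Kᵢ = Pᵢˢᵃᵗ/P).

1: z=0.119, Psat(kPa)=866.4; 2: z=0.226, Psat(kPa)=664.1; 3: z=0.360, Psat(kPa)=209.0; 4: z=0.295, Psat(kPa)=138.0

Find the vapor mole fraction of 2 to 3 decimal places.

y_2 = 0.335

Raoult's law: Kᵢ = Pᵢˢᵃᵗ/P = Pᵢˢᵃᵗ/292.3.
  K_1 = 866.4/292.3 = 2.96408, K_2 = 664.1/292.3 = 2.27198, K_3 = 209.0/292.3 = 0.71502, K_4 = 138.0/292.3 = 0.47212
Rachford–Rice: g(ψ) = Σ zᵢ(Kᵢ−1)/(1+ψ(Kᵢ−1)) = 0.
Check two-phase: ΣzᵢKᵢ = 1.263 > 1 and Σzᵢ/Kᵢ = 1.268 > 1, so g(0) = 0.263 > 0 and g(1) = -0.268 < 0.
Newton iteration, ψ⁰ = 0.5:
  ψ = 0.500: g = -0.0376, g' = -0.445 → ψ = 0.416
  ψ = 0.416: g = 0.0009, g' = -0.468 → ψ = 0.417
Converged at ψ = 0.417.
Compositions from xᵢ = zᵢ/(1+ψ(Kᵢ−1)), yᵢ = Kᵢxᵢ:
  1: x = 0.065, y = 0.194
  2: x = 0.148, y = 0.335
  3: x = 0.409, y = 0.292
  4: x = 0.378, y = 0.179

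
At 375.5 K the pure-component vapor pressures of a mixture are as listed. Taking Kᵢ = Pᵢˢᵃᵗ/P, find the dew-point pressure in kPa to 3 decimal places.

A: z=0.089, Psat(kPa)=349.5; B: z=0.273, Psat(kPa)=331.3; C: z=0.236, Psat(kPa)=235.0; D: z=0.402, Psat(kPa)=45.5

Pdew = 91.591 kPa

At the dew point ψ → 1, so Σzᵢ/Kᵢ = 1 with Kᵢ = Pᵢˢᵃᵗ/P ⇒ 1/P = Σzᵢ/Pᵢˢᵃᵗ.
1/P = 0.089/349.5 + 0.273/331.3 + 0.236/235.0 + 0.402/45.5 = 0.010918 ⇒ P = 91.591 kPa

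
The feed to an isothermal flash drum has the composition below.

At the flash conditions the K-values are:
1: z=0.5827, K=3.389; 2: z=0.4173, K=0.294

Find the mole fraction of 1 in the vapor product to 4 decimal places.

Let ψ = V/F and solve Σ zᵢ(Kᵢ−1)/(1+ψ(Kᵢ−1)) = 0.
Check two-phase: ΣzᵢKᵢ = 2.0975 > 1 and Σzᵢ/Kᵢ = 1.5913 > 1, so g(0) = 1.0975 > 0 and g(1) = -0.5913 < 0.
Binary case is linear: z₁(K₁−1)(1+ψ(K₂−1)) + z₂(K₂−1)(1+ψ(K₁−1)) = 0
⇒ ψ = [z₁(K₁−1)+z₂(K₂−1)] / [−(K₁−1)(K₂−1)] = 1.09746/1.68663 = 0.6507
Compositions from xᵢ = zᵢ/(1+ψ(Kᵢ−1)), yᵢ = Kᵢxᵢ:
  1: x = 0.2281, y = 0.7731
  2: x = 0.7719, y = 0.2269

y_1 = 0.7731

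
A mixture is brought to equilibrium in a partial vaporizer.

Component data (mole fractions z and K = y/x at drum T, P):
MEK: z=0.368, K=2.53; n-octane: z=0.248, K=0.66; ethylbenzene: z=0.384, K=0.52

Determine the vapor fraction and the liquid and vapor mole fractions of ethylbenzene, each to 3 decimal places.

ψ = 0.448, x_ethylbenzene = 0.489, y_ethylbenzene = 0.254

Material balance + equilibrium reduce to Σ zᵢ(Kᵢ−1)/(1+ψ(Kᵢ−1)) = 0.
Check two-phase: ΣzᵢKᵢ = 1.294 > 1 and Σzᵢ/Kᵢ = 1.260 > 1, so g(0) = 0.294 > 0 and g(1) = -0.260 < 0.
Iterate (Newton) starting at ψ = 0.64:
  ψ = 0.640: g = -0.0893, g' = -0.451 → ψ = 0.442
  ψ = 0.442: g = 0.0027, g' = -0.489 → ψ = 0.448
Converged at ψ = 0.448.
Compositions from xᵢ = zᵢ/(1+ψ(Kᵢ−1)), yᵢ = Kᵢxᵢ:
  MEK: x = 0.218, y = 0.553
  n-octane: x = 0.293, y = 0.193
  ethylbenzene: x = 0.489, y = 0.254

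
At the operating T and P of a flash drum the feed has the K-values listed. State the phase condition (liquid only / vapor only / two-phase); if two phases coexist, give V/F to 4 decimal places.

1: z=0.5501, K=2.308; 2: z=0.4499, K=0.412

ΣzᵢKᵢ = 1.4550; Σzᵢ/Kᵢ = 1.3303.
Both exceed 1, so a two-phase solution exists.
Let ψ = V/F and solve Σ zᵢ(Kᵢ−1)/(1+ψ(Kᵢ−1)) = 0.
Binary case is linear: z₁(K₁−1)(1+ψ(K₂−1)) + z₂(K₂−1)(1+ψ(K₁−1)) = 0
⇒ ψ = [z₁(K₁−1)+z₂(K₂−1)] / [−(K₁−1)(K₂−1)] = 0.45499/0.76910 = 0.5916

two-phase, V/F = 0.5916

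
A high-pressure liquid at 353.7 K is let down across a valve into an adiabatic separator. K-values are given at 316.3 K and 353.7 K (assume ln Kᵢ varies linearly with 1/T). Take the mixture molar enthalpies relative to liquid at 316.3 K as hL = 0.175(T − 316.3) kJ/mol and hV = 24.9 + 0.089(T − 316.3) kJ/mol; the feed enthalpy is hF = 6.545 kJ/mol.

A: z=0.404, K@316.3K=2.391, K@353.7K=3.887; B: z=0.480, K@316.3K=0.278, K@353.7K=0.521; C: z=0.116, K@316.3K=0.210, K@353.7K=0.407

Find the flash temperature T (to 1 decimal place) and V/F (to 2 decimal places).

T = 323.5 K, V/F = 0.22

Adiabatic flash: solve Rachford–Rice at each trial T, then check hF = ψ·hV(T) + (1−ψ)·hL(T).
  T = 316.3 K: K = (2.391, 0.278, 0.210), RR gives ψ = 0.121, H_out = 3.011 kJ/mol
  T = 353.7 K: K = (3.887, 0.521, 0.407), RR gives ψ = 0.597, H_out = 19.483 kJ/mol
  T = 335.0 K: K = (3.090, 0.387, 0.298), RR gives ψ = 0.355, H_out = 11.551 kJ/mol
  T = 325.6 K: K = (2.726, 0.329, 0.251), RR gives ψ = 0.244, H_out = 7.498 kJ/mol
  T = 321.0 K: K = (2.557, 0.303, 0.230), RR gives ψ = 0.185, H_out = 5.364 kJ/mol
  T = 323.3 K: K = (2.641, 0.316, 0.240), RR gives ψ = 0.215, H_out = 6.448 kJ/mol
Linear interpolation between T = 323.3 (H_out = 6.448) and T = 325.6 (H_out = 7.498) on hF = 6.545 gives T ≈ 323.5 K, at which ψ = 0.22.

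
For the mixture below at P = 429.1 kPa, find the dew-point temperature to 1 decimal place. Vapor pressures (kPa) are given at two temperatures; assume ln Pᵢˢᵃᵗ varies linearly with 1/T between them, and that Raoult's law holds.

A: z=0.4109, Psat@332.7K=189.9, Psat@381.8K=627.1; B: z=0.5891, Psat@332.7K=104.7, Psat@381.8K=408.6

Dew-point temperature: Σzᵢ·P/Pᵢˢᵃᵗ(T) = 1. Interpolate ln Pᵢˢᵃᵗ = aᵢ + bᵢ/T.
  T = 332.7 K: ΣzᵢP/Pᵢˢᵃᵗ = 3.3428
  T = 381.8 K: ΣzᵢP/Pᵢˢᵃᵗ = 0.8998
  T = 357.2 K: ΣzᵢP/Pᵢˢᵃᵗ = 1.6589
  T = 369.5 K: ΣzᵢP/Pᵢˢᵃᵗ = 1.2092
  T = 375.6 K: ΣzᵢP/Pᵢˢᵃᵗ = 1.0418
  T = 378.7 K: ΣzᵢP/Pᵢˢᵃᵗ = 0.9676
  T = 377.1 K: ΣzᵢP/Pᵢˢᵃᵗ = 1.0051
Interpolating between 377.1 K and 378.7 K gives T ≈ 377.3 K.

T = 377.3 K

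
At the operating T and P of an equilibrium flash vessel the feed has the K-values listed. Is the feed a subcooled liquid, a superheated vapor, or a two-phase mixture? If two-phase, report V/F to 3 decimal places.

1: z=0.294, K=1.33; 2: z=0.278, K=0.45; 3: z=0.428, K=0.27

ΣzᵢKᵢ = 0.632; Σzᵢ/Kᵢ = 2.424.
Since ΣzᵢKᵢ < 1 the mixture is below its bubble point — single liquid phase.

subcooled liquid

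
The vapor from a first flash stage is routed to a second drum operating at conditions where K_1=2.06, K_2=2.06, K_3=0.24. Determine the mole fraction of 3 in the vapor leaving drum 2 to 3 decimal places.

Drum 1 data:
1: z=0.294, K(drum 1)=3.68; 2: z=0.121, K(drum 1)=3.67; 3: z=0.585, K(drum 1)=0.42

Drum 1:
Let ψ₁ = V/F and solve Σ zᵢ(Kᵢ−1)/(1+ψ₁(Kᵢ−1)) = 0.
Check two-phase: ΣzᵢKᵢ = 1.772 > 1 and Σzᵢ/Kᵢ = 1.506 > 1, so g(0) = 0.772 > 0 and g(1) = -0.506 < 0.
Iterate (Newton) starting at ψ₁ = 0.5:
  ψ₁ = 0.500: g = -0.0028, g' = -0.934 → ψ₁ = 0.497
Converged at ψ₁ = 0.497.
Drum-1 compositions:
  1: x = 0.126, y = 0.464
  2: x = 0.052, y = 0.191
  3: x = 0.822, y = 0.345
Drum-2 feed = drum-1 vapor: z₂ = (0.4640, 0.1908, 0.3452).
Drum 2:
Material balance + equilibrium reduce to Σ zᵢ(Kᵢ−1)/(1+ψ₂(Kᵢ−1)) = 0.
Feasibility: ΣzᵢKᵢ = 1.432, Σzᵢ/Kᵢ = 1.756 — both > 1, two phases present.
Newton–Raphson from ψ₂ = 0.5:
  ψ₂ = 0.500: g = 0.0305, g' = -0.833 → ψ₂ = 0.537
  ψ₂ = 0.537: g = -0.0006, g' = -0.868 → ψ₂ = 0.536
Converged at ψ₂ = 0.536.
  1: x = 0.296, y = 0.610
  2: x = 0.122, y = 0.251
  3: x = 0.582, y = 0.140

y_3 (drum 2) = 0.140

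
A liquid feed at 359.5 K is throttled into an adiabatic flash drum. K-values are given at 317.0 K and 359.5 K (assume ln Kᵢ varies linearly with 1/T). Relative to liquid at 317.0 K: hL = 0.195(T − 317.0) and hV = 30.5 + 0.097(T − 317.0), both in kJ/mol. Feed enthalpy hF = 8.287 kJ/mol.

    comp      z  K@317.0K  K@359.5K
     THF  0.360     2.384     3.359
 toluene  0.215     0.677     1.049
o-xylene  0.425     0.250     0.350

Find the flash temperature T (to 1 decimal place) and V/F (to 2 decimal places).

T = 326.3 K, V/F = 0.22

Adiabatic flash: solve Rachford–Rice at each trial T, then check hF = ψ·hV(T) + (1−ψ)·hL(T).
  T = 317.0 K: K = (2.384, 0.677, 0.250), RR gives ψ = 0.126, H_out = 3.837 kJ/mol
  T = 359.5 K: K = (3.359, 1.049, 0.350), RR gives ψ = 0.489, H_out = 21.154 kJ/mol
  T = 338.2 K: K = (2.859, 0.854, 0.299), RR gives ψ = 0.323, H_out = 13.314 kJ/mol
  T = 327.6 K: K = (2.619, 0.763, 0.274), RR gives ψ = 0.231, H_out = 8.859 kJ/mol
  T = 322.3 K: K = (2.500, 0.720, 0.262), RR gives ψ = 0.180, H_out = 6.433 kJ/mol
  T = 325.0 K: K = (2.560, 0.742, 0.268), RR gives ψ = 0.206, H_out = 7.688 kJ/mol
  T = 326.3 K: K = (2.589, 0.752, 0.271), RR gives ψ = 0.218, H_out = 8.277 kJ/mol
Linear interpolation between T = 326.3 (H_out = 8.277) and T = 327.6 (H_out = 8.859) on hF = 8.287 gives T ≈ 326.3 K, at which ψ = 0.22.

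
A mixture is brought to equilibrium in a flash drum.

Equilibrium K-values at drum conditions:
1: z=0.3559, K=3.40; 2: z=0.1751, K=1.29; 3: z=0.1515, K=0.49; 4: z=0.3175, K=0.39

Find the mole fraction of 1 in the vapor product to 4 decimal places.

y_1 = 0.5121

Rachford–Rice: g(ψ) = Σ zᵢ(Kᵢ−1)/(1+ψ(Kᵢ−1)) = 0.
Feasibility: ΣzᵢKᵢ = 1.6340, Σzᵢ/Kᵢ = 1.3637 — both > 1, two phases present.
Iterate (Newton) starting at ψ = 0.37:
  ψ = 0.3700: g = 0.15291, g' = -0.8440 → ψ = 0.5512
  ψ = 0.5512: g = 0.01226, g' = -0.7353 → ψ = 0.5678
  ψ = 0.5678: g = 0.00002, g' = -0.7327 → ψ = 0.5679
Converged at ψ = 0.5679.
Compositions from xᵢ = zᵢ/(1+ψ(Kᵢ−1)), yᵢ = Kᵢxᵢ:
  1: x = 0.1506, y = 0.5121
  2: x = 0.1503, y = 0.1939
  3: x = 0.2133, y = 0.1045
  4: x = 0.4858, y = 0.1895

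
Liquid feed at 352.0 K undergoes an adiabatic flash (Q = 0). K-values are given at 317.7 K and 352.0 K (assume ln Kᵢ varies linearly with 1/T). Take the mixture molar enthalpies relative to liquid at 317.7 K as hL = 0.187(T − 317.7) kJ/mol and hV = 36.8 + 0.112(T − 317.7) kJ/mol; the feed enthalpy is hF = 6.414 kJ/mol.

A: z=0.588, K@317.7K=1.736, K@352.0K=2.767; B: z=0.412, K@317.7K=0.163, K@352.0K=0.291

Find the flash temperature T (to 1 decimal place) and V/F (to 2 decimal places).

T = 318.9 K, V/F = 0.17

Adiabatic flash: solve Rachford–Rice at each trial T, then check hF = ψ·hV(T) + (1−ψ)·hL(T).
  T = 317.7 K: K = (1.736, 0.163), RR gives ψ = 0.143, H_out = 5.252 kJ/mol
  T = 352.0 K: K = (2.767, 0.291), RR gives ψ = 0.596, H_out = 26.820 kJ/mol
  T = 334.9 K: K = (2.220, 0.221), RR gives ψ = 0.417, H_out = 18.031 kJ/mol
  T = 326.3 K: K = (1.969, 0.191), RR gives ψ = 0.301, H_out = 12.508 kJ/mol
  T = 322.0 K: K = (1.851, 0.176), RR gives ψ = 0.230, H_out = 9.179 kJ/mol
  T = 319.9 K: K = (1.794, 0.170), RR gives ψ = 0.189, H_out = 7.351 kJ/mol
Linear interpolation between T = 317.7 (H_out = 5.252) and T = 319.9 (H_out = 7.351) on hF = 6.414 gives T ≈ 318.9 K, at which ψ = 0.17.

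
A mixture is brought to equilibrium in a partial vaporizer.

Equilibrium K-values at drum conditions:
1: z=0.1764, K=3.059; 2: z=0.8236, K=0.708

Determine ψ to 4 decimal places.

Material balance + equilibrium reduce to Σ zᵢ(Kᵢ−1)/(1+ψ(Kᵢ−1)) = 0.
Feasibility: ΣzᵢKᵢ = 1.1227, Σzᵢ/Kᵢ = 1.2209 — both > 1, two phases present.
Newton iteration, ψ⁰ = 0.5:
  ψ = 0.5000: g = -0.10264, g' = -0.2779 → ψ = 0.1306
  ψ = 0.1306: g = 0.03622, g' = -0.5404 → ψ = 0.1976
  ψ = 0.1976: g = 0.00295, g' = -0.4569 → ψ = 0.2041
Converged at ψ = 0.2041.

ψ = 0.2041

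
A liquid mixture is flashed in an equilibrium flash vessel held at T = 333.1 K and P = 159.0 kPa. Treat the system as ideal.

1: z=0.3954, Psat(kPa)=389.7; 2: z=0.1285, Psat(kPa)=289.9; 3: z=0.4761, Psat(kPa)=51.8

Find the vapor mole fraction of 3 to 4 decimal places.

Raoult's law: Kᵢ = Pᵢˢᵃᵗ/P = Pᵢˢᵃᵗ/159.0.
  K_1 = 389.7/159.0 = 2.450943, K_2 = 289.9/159.0 = 1.823270, K_3 = 51.8/159.0 = 0.325786
Newton–Raphson from V/F = 0.5:
  V/F = 0.5000: g = -0.07680, g' = -0.8158 → V/F = 0.4059
  V/F = 0.4059: g = -0.00155, g' = -0.7888 → V/F = 0.4039
Converged at V/F = 0.4039.
Compositions from xᵢ = zᵢ/(1+V/F(Kᵢ−1)), yᵢ = Kᵢxᵢ:
  1: x = 0.2493, y = 0.6110
  2: x = 0.0964, y = 0.1758
  3: x = 0.6543, y = 0.2132

y_3 = 0.2132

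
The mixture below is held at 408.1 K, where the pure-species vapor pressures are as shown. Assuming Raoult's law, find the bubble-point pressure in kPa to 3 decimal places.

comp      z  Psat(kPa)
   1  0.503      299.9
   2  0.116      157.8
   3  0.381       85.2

Pbub = 201.616 kPa

At the bubble point ψ → 0, so ΣzᵢKᵢ = 1 with Kᵢ = Pᵢˢᵃᵗ/P ⇒ P = ΣzᵢPᵢˢᵃᵗ.
P = 0.503·299.9 + 0.116·157.8 + 0.381·85.2 = 201.616 kPa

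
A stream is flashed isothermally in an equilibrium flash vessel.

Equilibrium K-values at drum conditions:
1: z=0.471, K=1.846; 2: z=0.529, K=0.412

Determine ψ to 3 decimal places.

ψ = 0.176

Newton–Raphson from ψ = 0.5:
  ψ = 0.500: g = -0.1606, g' = -0.533 → ψ = 0.199
  ψ = 0.199: g = -0.0112, g' = -0.482 → ψ = 0.176
Converged at ψ = 0.176.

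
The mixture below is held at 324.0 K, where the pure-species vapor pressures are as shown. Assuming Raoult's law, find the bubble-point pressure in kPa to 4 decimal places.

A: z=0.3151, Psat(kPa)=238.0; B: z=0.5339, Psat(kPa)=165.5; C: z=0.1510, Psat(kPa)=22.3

At the bubble point ψ → 0, so ΣzᵢKᵢ = 1 with Kᵢ = Pᵢˢᵃᵗ/P ⇒ P = ΣzᵢPᵢˢᵃᵗ.
P = 0.3151·238.0 + 0.5339·165.5 + 0.1510·22.3 = 166.7215 kPa

Pbub = 166.7215 kPa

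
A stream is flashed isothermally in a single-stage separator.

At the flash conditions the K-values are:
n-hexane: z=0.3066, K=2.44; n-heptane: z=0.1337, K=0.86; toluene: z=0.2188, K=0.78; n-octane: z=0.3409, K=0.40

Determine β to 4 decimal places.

Let β = V/F and solve Σ zᵢ(Kᵢ−1)/(1+β(Kᵢ−1)) = 0.
g(0) = ΣzᵢKᵢ − 1 = 0.1701 and g(1) = 1 − Σzᵢ/Kᵢ = -0.4139, so a root lies in (0, 1).
Iterate (Newton) starting at β = 0.5:
  β = 0.5000: g = -0.10972, g' = -0.4818 → β = 0.2722
  β = 0.2722: g = 0.00203, g' = -0.5182 → β = 0.2762
Converged at β = 0.2762.

β = 0.2762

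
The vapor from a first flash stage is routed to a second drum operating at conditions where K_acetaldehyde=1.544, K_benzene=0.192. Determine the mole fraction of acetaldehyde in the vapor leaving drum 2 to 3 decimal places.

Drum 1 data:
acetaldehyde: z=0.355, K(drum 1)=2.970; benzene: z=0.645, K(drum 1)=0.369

y_acetaldehyde (drum 2) = 0.923

Drum 1:
Material balance + equilibrium reduce to Σ zᵢ(Kᵢ−1)/(1+ψ₁(Kᵢ−1)) = 0.
Feasibility: ΣzᵢKᵢ = 1.292, Σzᵢ/Kᵢ = 1.867 — both > 1, two phases present.
Binary case is linear: z₁(K₁−1)(1+ψ₁(K₂−1)) + z₂(K₂−1)(1+ψ₁(K₁−1)) = 0
⇒ ψ₁ = [z₁(K₁−1)+z₂(K₂−1)] / [−(K₁−1)(K₂−1)] = 0.2924/1.2431 = 0.235
Drum-1 compositions:
  acetaldehyde: x = 0.243, y = 0.721
  benzene: x = 0.757, y = 0.279
Drum-2 feed = drum-1 vapor: z₂ = (0.7205, 0.2795).
Drum 2:
Rachford–Rice: g(ψ₂) = Σ zᵢ(Kᵢ−1)/(1+ψ₂(Kᵢ−1)) = 0.
Check two-phase: ΣzᵢKᵢ = 1.166 > 1 and Σzᵢ/Kᵢ = 1.922 > 1, so g(0) = 0.166 > 0 and g(1) = -0.922 < 0.
Newton iteration, ψ₂⁰ = 0.5:
  ψ₂ = 0.500: g = -0.0707, g' = -0.645 → ψ₂ = 0.390
  ψ₂ = 0.390: g = -0.0066, g' = -0.534 → ψ₂ = 0.378
Converged at ψ₂ = 0.378.
  acetaldehyde: x = 0.598, y = 0.923
  benzene: x = 0.402, y = 0.077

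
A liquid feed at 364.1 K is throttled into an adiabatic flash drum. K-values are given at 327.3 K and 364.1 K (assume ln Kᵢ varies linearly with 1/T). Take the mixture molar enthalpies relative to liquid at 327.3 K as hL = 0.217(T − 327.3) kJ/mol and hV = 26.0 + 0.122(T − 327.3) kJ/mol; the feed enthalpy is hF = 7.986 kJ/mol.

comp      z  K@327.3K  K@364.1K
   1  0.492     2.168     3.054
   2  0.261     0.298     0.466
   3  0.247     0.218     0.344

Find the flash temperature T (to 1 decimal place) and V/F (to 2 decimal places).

Adiabatic flash: solve Rachford–Rice at each trial T, then check hF = ψ·hV(T) + (1−ψ)·hL(T).
  T = 327.3 K: K = (2.168, 0.298, 0.218), RR gives ψ = 0.229, H_out = 5.947 kJ/mol
  T = 364.1 K: K = (3.054, 0.466, 0.344), RR gives ψ = 0.577, H_out = 20.978 kJ/mol
  T = 345.7 K: K = (2.597, 0.377, 0.277), RR gives ψ = 0.413, H_out = 14.009 kJ/mol
  T = 336.5 K: K = (2.379, 0.336, 0.247), RR gives ψ = 0.326, H_out = 10.194 kJ/mol
  T = 331.9 K: K = (2.272, 0.317, 0.232), RR gives ψ = 0.279, H_out = 8.139 kJ/mol
  T = 329.6 K: K = (2.220, 0.307, 0.225), RR gives ψ = 0.255, H_out = 7.062 kJ/mol
Linear interpolation between T = 329.6 (H_out = 7.062) and T = 331.9 (H_out = 8.139) on hF = 7.986 gives T ≈ 331.6 K, at which ψ = 0.28.

T = 331.6 K, V/F = 0.28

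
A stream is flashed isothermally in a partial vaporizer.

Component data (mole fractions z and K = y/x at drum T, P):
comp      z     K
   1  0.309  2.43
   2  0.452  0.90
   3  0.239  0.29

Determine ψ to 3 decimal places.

ψ = 0.394

Material balance + equilibrium reduce to Σ zᵢ(Kᵢ−1)/(1+ψ(Kᵢ−1)) = 0.
Check two-phase: ΣzᵢKᵢ = 1.227 > 1 and Σzᵢ/Kᵢ = 1.454 > 1, so g(0) = 0.227 > 0 and g(1) = -0.454 < 0.
Iterate (Newton) starting at ψ = 0.5:
  ψ = 0.500: g = -0.0530, g' = -0.509 → ψ = 0.396
  ψ = 0.396: g = -0.0010, g' = -0.496 → ψ = 0.394
Converged at ψ = 0.394.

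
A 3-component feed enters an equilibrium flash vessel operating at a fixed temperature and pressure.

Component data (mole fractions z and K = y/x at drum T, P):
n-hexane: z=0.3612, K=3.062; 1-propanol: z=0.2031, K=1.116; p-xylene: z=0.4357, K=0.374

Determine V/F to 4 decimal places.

Rachford–Rice: g(V/F) = Σ zᵢ(Kᵢ−1)/(1+V/F(Kᵢ−1)) = 0.
g(0) = ΣzᵢKᵢ − 1 = 0.4956 and g(1) = 1 − Σzᵢ/Kᵢ = -0.4649, so a root lies in (0, 1).
Newton–Raphson from V/F = 0.63:
  V/F = 0.6300: g = -0.10445, g' = -0.7584 → V/F = 0.4923
  V/F = 0.4923: g = -0.00235, g' = -0.7374 → V/F = 0.4891
Converged at V/F = 0.4891.

V/F = 0.4891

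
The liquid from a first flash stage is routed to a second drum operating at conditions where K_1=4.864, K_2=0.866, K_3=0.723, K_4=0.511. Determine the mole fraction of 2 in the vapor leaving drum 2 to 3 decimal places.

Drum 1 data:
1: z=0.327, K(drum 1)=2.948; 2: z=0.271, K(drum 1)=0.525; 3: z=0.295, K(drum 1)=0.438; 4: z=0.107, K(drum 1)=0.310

y_2 (drum 2) = 0.290

Drum 1:
Newton iteration, ψ₁⁰ = 0.5:
  ψ₁ = 0.500: g = -0.1894, g' = -0.723 → ψ₁ = 0.238
  ψ₁ = 0.238: g = 0.0105, g' = -0.854 → ψ₁ = 0.250
Converged at ψ₁ = 0.250.
Drum-1 compositions:
  1: x = 0.220, y = 0.648
  2: x = 0.308, y = 0.161
  3: x = 0.343, y = 0.150
  4: x = 0.129, y = 0.040
Drum-2 feed = drum-1 liquid: z₂ = (0.2198, 0.3076, 0.3433, 0.1293).
Drum 2:
Iterate (Newton) starting at ψ₂ = 0.5:
  ψ₂ = 0.500: g = 0.0515, g' = -0.478 → ψ₂ = 0.608
  ψ₂ = 0.608: g = 0.0045, g' = -0.400 → ψ₂ = 0.619
Converged at ψ₂ = 0.619.
  1: x = 0.065, y = 0.315
  2: x = 0.335, y = 0.290
  3: x = 0.414, y = 0.300
  4: x = 0.185, y = 0.095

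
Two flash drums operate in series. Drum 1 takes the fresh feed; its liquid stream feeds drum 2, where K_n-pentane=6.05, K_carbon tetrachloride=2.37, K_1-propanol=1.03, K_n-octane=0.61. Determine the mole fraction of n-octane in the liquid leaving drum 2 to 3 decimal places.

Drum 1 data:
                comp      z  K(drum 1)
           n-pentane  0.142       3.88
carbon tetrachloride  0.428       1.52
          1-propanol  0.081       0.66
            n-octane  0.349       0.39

x_n-octane (drum 2) = 0.730

Drum 1:
Rachford–Rice: g(ψ₁) = Σ zᵢ(Kᵢ−1)/(1+ψ₁(Kᵢ−1)) = 0.
Check two-phase: ΣzᵢKᵢ = 1.391 > 1 and Σzᵢ/Kᵢ = 1.336 > 1, so g(0) = 0.391 > 0 and g(1) = -0.336 < 0.
Newton–Raphson from ψ₁ = 0.57:
  ψ₁ = 0.570: g = -0.0340, g' = -0.557 → ψ₁ = 0.509
Converged at ψ₁ = 0.509.
Drum-1 compositions:
  n-pentane: x = 0.058, y = 0.224
  carbon tetrachloride: x = 0.338, y = 0.514
  1-propanol: x = 0.098, y = 0.065
  n-octane: x = 0.506, y = 0.197
Drum-2 feed = drum-1 liquid: z₂ = (0.0576, 0.3385, 0.0979, 0.5060).
Drum 2:
Material balance + equilibrium reduce to Σ zᵢ(Kᵢ−1)/(1+ψ₂(Kᵢ−1)) = 0.
g(0) = ΣzᵢKᵢ − 1 = 0.560 and g(1) = 1 − Σzᵢ/Kᵢ = -0.077, so a root lies in (0, 1).
Iterate (Newton) starting at ψ₂ = 0.5:
  ψ₂ = 0.500: g = 0.1155, g' = -0.461 → ψ₂ = 0.751
  ψ₂ = 0.751: g = 0.0132, g' = -0.372 → ψ₂ = 0.786
Converged at ψ₂ = 0.786.
  n-pentane: x = 0.012, y = 0.070
  carbon tetrachloride: x = 0.163, y = 0.386
  1-propanol: x = 0.096, y = 0.099
  n-octane: x = 0.730, y = 0.445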